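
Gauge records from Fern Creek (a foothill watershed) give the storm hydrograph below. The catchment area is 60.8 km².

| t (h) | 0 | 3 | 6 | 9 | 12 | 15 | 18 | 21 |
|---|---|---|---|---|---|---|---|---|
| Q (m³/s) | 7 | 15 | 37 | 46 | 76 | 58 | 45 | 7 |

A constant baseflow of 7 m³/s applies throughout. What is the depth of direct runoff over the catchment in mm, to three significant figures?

d ≈ 41.7 mm

Direct runoff: 0.0, 8.0, 30.0, 39.0, 69.0, 51.0, 38.0, 0.0 m³/s; ΣQ_DR = 235.0 m³/s.
V = ΣQ_DR · Δt = 235.0 × 10800 s = 2.538 × 10^6 m³.
Over A = 60.8 km², depth = V / A = 41.7 mm.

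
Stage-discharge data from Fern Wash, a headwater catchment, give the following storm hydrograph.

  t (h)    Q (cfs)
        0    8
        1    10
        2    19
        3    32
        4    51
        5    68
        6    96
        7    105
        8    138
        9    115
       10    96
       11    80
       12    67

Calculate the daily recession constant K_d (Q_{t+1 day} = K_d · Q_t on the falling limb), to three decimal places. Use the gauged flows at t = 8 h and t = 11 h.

K_d ≈ 0.013

Between t = 8 h and t = 11 h the flow falls from 138 to 80 cfs over 3×1 h = 3 h.
Per-interval ratio K = (80/138)^(1/3) = 0.8338; K_d = K^(24/1) = 0.013.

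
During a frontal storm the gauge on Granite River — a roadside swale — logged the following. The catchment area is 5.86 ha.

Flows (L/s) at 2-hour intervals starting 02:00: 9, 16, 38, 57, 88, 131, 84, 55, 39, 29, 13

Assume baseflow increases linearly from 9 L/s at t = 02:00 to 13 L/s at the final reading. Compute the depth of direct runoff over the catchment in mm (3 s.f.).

d ≈ 53.8 mm

Direct runoff: 0.00, 6.60, 28.20, 46.80, 77.40, 120.00, 72.60, 43.20, 26.80, 16.40, 0.00 L/s; ΣQ_DR = 438.0 L/s.
V = ΣQ_DR · Δt = 438.0 × 7200 s = 3.154 × 10^6 L.
Over A = 5.86 ha, depth = V / A = 53.8 mm.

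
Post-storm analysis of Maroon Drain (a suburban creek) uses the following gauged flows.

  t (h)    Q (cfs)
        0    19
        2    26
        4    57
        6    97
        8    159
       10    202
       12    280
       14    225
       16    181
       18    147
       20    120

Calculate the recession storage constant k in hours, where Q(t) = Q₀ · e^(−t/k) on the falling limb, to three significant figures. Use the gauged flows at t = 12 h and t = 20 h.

On the falling limb, Q drops from 280 to 120 cfs between t = 12 h and t = 20 h (Δt = 8 h).
k = −Δt / ln(Q₂/Q₁) = −8 / ln(120/280) = 9.44 h.

k ≈ 9.44 h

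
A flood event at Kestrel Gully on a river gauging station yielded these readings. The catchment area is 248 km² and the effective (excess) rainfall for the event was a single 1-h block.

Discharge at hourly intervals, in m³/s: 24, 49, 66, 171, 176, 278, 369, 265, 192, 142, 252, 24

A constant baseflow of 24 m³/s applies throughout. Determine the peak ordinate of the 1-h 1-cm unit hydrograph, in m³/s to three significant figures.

U_p ≈ 138 m³/s

Direct runoff: 0.0, 25.0, 42.0, 147.0, 152.0, 254.0, 345.0, 241.0, 168.0, 118.0, 228.0, 0.0 m³/s; ΣQ_DR = 1720 m³/s, peak = 345.0 m³/s.
Runoff depth d = ΣQ_DR·Δt / A = 1720 × 3600 / (248 km²) = 24.97 mm.
The 1-cm UH is the DRH scaled by (10 mm)/d, so U_p = 345.0 × 10/24.97 = 138 m³/s.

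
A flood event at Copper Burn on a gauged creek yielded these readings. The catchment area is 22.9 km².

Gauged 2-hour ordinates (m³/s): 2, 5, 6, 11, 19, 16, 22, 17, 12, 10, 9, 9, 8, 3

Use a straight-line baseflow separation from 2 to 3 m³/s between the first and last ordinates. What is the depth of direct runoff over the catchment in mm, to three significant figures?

d ≈ 35.8 mm

Direct runoff: 0.00, 2.92, 3.85, 8.77, 16.69, 13.62, 19.54, 14.46, 9.38, 7.31, 6.23, 6.15, 5.08, 0.00 m³/s; ΣQ_DR = 114.0 m³/s.
V = ΣQ_DR · Δt = 114.0 × 7200 s = 8.208 × 10^5 m³.
Over A = 22.9 km², depth = V / A = 35.8 mm.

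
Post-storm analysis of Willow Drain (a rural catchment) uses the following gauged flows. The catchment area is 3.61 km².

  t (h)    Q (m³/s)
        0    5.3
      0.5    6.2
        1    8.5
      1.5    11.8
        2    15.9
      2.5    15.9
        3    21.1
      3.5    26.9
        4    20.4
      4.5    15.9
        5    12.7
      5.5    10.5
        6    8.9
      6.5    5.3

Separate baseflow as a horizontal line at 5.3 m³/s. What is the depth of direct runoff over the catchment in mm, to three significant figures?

d ≈ 55.4 mm

Direct runoff: 0.0, 0.9, 3.2, 6.5, 10.6, 10.6, 15.8, 21.6, 15.1, 10.6, 7.4, 5.2, 3.6, 0.0 m³/s; ΣQ_DR = 111.1 m³/s.
V = ΣQ_DR · Δt = 111.1 × 1800 s = 2.000 × 10^5 m³.
Over A = 3.61 km², depth = V / A = 55.4 mm.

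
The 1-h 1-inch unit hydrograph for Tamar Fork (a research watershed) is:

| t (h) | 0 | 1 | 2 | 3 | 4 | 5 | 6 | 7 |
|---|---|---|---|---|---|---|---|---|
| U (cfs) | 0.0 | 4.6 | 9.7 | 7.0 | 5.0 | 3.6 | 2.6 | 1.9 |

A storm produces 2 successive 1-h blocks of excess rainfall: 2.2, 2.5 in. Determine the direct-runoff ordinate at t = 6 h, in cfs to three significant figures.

By discrete convolution, Q_j = Σ (P_i / 1 in) · U_{j−i}.
At t = 6 h (j=6): Q = (2.2/1)·2.6 + (2.5/1)·3.6 = 14.7 cfs.

Q ≈ 14.7 cfs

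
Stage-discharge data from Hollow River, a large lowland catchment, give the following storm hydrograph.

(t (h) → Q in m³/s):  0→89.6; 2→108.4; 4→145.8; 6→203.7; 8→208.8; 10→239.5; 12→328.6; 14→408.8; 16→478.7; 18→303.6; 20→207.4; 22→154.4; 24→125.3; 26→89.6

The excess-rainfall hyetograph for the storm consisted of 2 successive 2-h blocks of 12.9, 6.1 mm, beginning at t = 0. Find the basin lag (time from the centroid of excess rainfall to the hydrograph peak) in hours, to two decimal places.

t_L ≈ 14.36 h

Centroid of excess rainfall: t_c = Σ P_i·t̄_i / ΣP_i = 1.6421 h (block centres at 1, 3 h).
Hydrograph peak occurs at t = 16 h, so basin lag t_L = 16 − 1.6421 = 14.36 h.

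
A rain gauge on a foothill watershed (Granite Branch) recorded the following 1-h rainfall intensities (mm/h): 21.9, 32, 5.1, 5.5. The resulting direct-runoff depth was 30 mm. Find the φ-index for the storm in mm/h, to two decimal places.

Only the 2 blocks with intensity above φ contribute runoff: 21.9, 32 mm/h.
Σ(I−φ)·Δt = d  ⇒  (21.9+32 − 2φ)·1 = 30
φ = (53.90 − 30/1) / 2 = 11.95 mm/h.

φ ≈ 11.95 mm/h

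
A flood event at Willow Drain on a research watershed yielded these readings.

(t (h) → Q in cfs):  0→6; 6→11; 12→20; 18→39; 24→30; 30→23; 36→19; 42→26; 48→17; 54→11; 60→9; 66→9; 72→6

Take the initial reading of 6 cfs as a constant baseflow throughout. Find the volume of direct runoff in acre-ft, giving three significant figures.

V ≈ 73.4 acre-ft

Direct-runoff ordinates (Q − Q_b): 0.0, 5.0, 14.0, 33.0, 24.0, 17.0, 13.0, 20.0, 11.0, 5.0, 3.0, 3.0, 0.0 cfs.
ΣQ_DR = 148.0 cfs.
With Δt = 6 h = 21600 s, V = ΣQ_DR · Δt = 148.0 × 21600 = 3.20 × 10^6 ft³ = 73.4 acre-ft.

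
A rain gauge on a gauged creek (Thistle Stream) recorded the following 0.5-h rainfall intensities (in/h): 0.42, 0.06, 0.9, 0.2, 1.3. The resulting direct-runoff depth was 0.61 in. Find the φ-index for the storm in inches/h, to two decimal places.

φ ≈ 0.49 in/h

Only the 2 blocks with intensity above φ contribute runoff: 0.9, 1.3 in/h.
Σ(I−φ)·Δt = d  ⇒  (0.9+1.3 − 2φ)·0.5 = 0.61
φ = (2.200 − 0.61/0.5) / 2 = 0.49 in/h.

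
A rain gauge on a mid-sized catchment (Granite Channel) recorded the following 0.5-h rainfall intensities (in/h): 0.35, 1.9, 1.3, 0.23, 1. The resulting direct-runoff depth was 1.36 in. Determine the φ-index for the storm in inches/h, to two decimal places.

Only the 3 blocks with intensity above φ contribute runoff: 1.9, 1.3, 1 in/h.
Σ(I−φ)·Δt = d  ⇒  (1.9+1.3+1 − 3φ)·0.5 = 1.36
φ = (4.200 − 1.36/0.5) / 3 = 0.49 in/h.

φ ≈ 0.49 in/h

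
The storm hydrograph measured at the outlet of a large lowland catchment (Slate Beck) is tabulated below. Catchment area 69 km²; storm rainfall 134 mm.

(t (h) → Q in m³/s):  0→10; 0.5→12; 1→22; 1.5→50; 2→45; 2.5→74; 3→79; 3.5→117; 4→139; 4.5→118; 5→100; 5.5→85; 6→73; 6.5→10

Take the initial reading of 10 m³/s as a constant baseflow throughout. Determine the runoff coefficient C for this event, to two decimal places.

ΣQ_DR = 794.0 m³/s; V = ΣQ_DR·Δt = 1.429 × 10^6 m³.
Runoff depth d = V / A = 20.71 mm.
C = d / P = 20.71 / 134 = 0.15.

C ≈ 0.15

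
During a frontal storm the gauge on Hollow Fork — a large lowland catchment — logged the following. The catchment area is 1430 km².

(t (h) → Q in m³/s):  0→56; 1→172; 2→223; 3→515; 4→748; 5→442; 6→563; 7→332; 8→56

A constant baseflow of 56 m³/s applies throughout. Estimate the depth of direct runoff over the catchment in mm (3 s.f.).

d ≈ 6.55 mm

Direct runoff: 0.0, 116.0, 167.0, 459.0, 692.0, 386.0, 507.0, 276.0, 0.0 m³/s; ΣQ_DR = 2603 m³/s.
V = ΣQ_DR · Δt = 2603 × 3600 s = 9.371 × 10^6 m³.
Over A = 1430 km², depth = V / A = 6.55 mm.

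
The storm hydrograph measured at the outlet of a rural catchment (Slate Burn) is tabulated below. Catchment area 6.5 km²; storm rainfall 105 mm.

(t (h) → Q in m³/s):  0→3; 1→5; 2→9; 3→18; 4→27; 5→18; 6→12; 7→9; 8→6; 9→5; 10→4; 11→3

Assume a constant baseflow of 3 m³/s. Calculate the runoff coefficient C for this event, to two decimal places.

C ≈ 0.44

ΣQ_DR = 83.00 m³/s; V = ΣQ_DR·Δt = 2.988 × 10^5 m³.
Runoff depth d = V / A = 45.97 mm.
C = d / P = 45.97 / 105 = 0.44.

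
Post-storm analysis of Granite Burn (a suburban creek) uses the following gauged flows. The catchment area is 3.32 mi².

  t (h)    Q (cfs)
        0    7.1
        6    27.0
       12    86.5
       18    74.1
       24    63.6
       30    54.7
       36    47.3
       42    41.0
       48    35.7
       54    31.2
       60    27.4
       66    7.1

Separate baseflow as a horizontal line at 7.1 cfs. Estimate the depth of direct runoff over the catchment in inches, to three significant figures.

Direct runoff: 0.0, 19.9, 79.4, 67.0, 56.5, 47.6, 40.2, 33.9, 28.6, 24.1, 20.3, 0.0 cfs; ΣQ_DR = 417.5 cfs.
V = ΣQ_DR · Δt = 417.5 × 21600 s = 9.018 × 10^6 ft³.
Over A = 3.32 mi², depth = V / A = 1.17 in.

d ≈ 1.17 in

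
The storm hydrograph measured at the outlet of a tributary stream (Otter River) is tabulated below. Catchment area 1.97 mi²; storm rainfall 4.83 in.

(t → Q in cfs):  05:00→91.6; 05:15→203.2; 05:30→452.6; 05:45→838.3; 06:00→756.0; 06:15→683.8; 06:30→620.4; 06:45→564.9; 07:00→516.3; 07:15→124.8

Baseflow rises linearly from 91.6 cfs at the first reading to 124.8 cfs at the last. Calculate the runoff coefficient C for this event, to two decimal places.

ΣQ_DR = 3770 cfs; V = ΣQ_DR·Δt = 3.393 × 10^6 ft³.
Runoff depth d = V / A = 0.7413 in.
C = d / P = 0.7413 / 4.83 = 0.15.

C ≈ 0.15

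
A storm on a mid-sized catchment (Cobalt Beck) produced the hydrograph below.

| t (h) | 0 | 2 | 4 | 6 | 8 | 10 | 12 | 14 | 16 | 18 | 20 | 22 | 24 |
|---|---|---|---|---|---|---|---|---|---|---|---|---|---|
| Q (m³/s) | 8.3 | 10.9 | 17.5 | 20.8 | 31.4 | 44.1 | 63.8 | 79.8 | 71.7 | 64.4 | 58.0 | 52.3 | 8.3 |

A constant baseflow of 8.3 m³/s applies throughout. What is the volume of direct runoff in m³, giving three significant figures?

V ≈ 3.05 × 10^6 m³

Direct-runoff ordinates (Q − Q_b): 0.0, 2.6, 9.2, 12.5, 23.1, 35.8, 55.5, 71.5, 63.4, 56.1, 49.7, 44.0, 0.0 m³/s.
ΣQ_DR = 423.4 m³/s.
With Δt = 2 h = 7200 s, V = ΣQ_DR · Δt = 423.4 × 7200 = 3.05 × 10^6 m³.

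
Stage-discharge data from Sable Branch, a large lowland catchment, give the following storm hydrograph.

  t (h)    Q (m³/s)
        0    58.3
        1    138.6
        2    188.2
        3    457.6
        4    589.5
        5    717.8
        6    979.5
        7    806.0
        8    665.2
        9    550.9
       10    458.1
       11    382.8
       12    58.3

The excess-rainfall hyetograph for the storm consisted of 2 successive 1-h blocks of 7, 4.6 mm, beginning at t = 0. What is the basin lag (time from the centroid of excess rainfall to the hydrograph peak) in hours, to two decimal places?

Centroid of excess rainfall: t_c = Σ P_i·t̄_i / ΣP_i = 0.8966 h (block centres at 0.5, 1.5 h).
Hydrograph peak occurs at t = 6 h, so basin lag t_L = 6 − 0.8966 = 5.10 h.

t_L ≈ 5.10 h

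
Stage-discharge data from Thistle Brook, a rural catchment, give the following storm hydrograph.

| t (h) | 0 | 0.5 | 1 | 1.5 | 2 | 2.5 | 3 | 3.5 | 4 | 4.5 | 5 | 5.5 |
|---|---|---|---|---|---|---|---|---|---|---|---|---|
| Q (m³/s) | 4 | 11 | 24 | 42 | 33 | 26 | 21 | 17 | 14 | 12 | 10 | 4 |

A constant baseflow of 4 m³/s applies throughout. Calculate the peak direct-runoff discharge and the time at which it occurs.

Subtracting baseflow gives direct-runoff ordinates: 0.0, 7.0, 20.0, 38.0, 29.0, 22.0, 17.0, 13.0, 10.0, 8.0, 6.0, 0.0 m³/s.
The maximum is 38.0 m³/s, occurring at the reading for t = 1.5 h.

Q_p = 38.0 m³/s at t = 1.5 h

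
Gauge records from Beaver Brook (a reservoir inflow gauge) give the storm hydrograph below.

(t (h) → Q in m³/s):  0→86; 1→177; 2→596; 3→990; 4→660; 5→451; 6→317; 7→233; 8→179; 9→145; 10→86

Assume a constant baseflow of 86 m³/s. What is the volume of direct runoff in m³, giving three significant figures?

V ≈ 1.07 × 10^7 m³

Direct-runoff ordinates (Q − Q_b): 0.0, 91.0, 510.0, 904.0, 574.0, 365.0, 231.0, 147.0, 93.0, 59.0, 0.0 m³/s.
ΣQ_DR = 2974 m³/s.
With Δt = 1 h = 3600 s, V = ΣQ_DR · Δt = 2974 × 3600 = 1.07 × 10^7 m³.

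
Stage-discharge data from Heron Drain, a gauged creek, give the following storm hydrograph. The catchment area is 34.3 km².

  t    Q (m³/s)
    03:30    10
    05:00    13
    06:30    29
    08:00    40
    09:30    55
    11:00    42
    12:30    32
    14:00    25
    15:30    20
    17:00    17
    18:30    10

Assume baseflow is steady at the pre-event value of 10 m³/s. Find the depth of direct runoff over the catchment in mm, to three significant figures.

d ≈ 28.8 mm

Direct runoff: 0.0, 3.0, 19.0, 30.0, 45.0, 32.0, 22.0, 15.0, 10.0, 7.0, 0.0 m³/s; ΣQ_DR = 183.0 m³/s.
V = ΣQ_DR · Δt = 183.0 × 5400 s = 9.882 × 10^5 m³.
Over A = 34.3 km², depth = V / A = 28.8 mm.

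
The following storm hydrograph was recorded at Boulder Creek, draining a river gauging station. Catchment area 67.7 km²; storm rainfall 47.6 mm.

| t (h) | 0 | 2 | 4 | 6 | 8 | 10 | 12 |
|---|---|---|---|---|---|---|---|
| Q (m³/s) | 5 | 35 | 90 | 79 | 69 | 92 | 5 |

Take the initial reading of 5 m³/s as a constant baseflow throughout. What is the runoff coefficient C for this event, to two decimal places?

ΣQ_DR = 340.0 m³/s; V = ΣQ_DR·Δt = 2.448 × 10^6 m³.
Runoff depth d = V / A = 36.16 mm.
C = d / P = 36.16 / 47.6 = 0.76.

C ≈ 0.76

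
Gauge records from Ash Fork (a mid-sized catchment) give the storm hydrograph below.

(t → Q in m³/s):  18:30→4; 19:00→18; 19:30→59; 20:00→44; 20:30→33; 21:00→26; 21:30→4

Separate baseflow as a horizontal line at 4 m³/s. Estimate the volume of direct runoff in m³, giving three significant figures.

V ≈ 2.88 × 10^5 m³

Direct-runoff ordinates (Q − Q_b): 0.0, 14.0, 55.0, 40.0, 29.0, 22.0, 0.0 m³/s.
ΣQ_DR = 160.0 m³/s.
With Δt = 0.5 h = 1800 s, V = ΣQ_DR · Δt = 160.0 × 1800 = 2.88 × 10^5 m³.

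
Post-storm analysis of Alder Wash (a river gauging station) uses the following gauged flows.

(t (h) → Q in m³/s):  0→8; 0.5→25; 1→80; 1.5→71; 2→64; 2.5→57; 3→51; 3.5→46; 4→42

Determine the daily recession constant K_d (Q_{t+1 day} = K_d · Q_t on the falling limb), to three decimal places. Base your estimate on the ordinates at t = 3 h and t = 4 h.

Between t = 3 h and t = 4 h the flow falls from 51 to 42 m³/s over 2×0.5 h = 1 h.
Per-interval ratio K = (42/51)^(1/2) = 0.9075; K_d = K^(24/0.5) = 0.009.

K_d ≈ 0.009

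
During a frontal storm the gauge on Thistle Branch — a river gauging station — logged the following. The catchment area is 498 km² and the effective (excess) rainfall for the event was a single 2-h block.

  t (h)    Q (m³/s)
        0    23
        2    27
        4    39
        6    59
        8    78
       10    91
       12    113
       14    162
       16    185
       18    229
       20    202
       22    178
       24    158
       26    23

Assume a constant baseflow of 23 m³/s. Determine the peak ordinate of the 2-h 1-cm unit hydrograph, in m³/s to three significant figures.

Direct runoff: 0.0, 4.0, 16.0, 36.0, 55.0, 68.0, 90.0, 139.0, 162.0, 206.0, 179.0, 155.0, 135.0, 0.0 m³/s; ΣQ_DR = 1245 m³/s, peak = 206.0 m³/s.
Runoff depth d = ΣQ_DR·Δt / A = 1245 × 7200 / (498 km²) = 18.00 mm.
The 1-cm UH is the DRH scaled by (10 mm)/d, so U_p = 206.0 × 10/18.00 = 114 m³/s.

U_p ≈ 114 m³/s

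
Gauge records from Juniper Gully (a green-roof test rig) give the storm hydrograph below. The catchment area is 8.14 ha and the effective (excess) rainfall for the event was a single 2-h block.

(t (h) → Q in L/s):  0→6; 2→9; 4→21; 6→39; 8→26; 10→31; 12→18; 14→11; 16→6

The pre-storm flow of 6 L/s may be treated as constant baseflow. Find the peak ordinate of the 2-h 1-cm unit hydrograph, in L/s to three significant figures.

Direct runoff: 0.0, 3.0, 15.0, 33.0, 20.0, 25.0, 12.0, 5.0, 0.0 L/s; ΣQ_DR = 113.0 L/s, peak = 33.0 L/s.
Runoff depth d = ΣQ_DR·Δt / A = 113.0 × 7200 / (8.14 ha) = 9.995 mm.
The 1-cm UH is the DRH scaled by (10 mm)/d, so U_p = 33.0 × 10/9.995 = 33.0 L/s.

U_p ≈ 33.0 L/s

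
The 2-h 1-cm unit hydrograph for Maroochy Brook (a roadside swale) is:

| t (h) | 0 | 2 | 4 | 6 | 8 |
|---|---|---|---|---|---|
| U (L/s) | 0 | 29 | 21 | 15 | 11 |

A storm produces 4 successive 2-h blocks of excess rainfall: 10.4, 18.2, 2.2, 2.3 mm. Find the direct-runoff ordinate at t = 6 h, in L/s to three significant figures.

Q ≈ 60.2 L/s

By discrete convolution, Q_j = Σ (P_i / 10 mm) · U_{j−i}.
At t = 6 h (j=3): Q = (10.4/10)·15 + (18.2/10)·21 + (2.2/10)·29 + (2.3/10)·0 = 60.2 L/s.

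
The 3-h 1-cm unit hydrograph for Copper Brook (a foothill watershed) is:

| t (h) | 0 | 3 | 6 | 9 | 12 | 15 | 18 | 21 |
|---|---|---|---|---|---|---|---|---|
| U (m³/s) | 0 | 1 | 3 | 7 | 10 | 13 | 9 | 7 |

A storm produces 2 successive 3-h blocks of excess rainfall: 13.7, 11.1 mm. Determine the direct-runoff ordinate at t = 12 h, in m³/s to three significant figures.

Q ≈ 21.5 m³/s

By discrete convolution, Q_j = Σ (P_i / 10 mm) · U_{j−i}.
At t = 12 h (j=4): Q = (13.7/10)·10 + (11.1/10)·7 = 21.5 m³/s.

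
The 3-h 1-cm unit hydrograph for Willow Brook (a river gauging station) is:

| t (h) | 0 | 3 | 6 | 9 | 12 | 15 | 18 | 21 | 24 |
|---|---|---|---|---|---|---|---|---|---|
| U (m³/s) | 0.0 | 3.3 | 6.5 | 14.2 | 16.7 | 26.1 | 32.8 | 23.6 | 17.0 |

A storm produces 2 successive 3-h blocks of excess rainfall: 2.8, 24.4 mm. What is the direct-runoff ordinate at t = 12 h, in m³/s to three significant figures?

By discrete convolution, Q_j = Σ (P_i / 10 mm) · U_{j−i}.
At t = 12 h (j=4): Q = (2.8/10)·16.7 + (24.4/10)·14.2 = 39.3 m³/s.

Q ≈ 39.3 m³/s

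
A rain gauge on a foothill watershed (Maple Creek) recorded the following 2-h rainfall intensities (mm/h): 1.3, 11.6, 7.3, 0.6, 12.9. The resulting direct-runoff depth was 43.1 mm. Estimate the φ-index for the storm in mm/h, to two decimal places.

φ ≈ 3.42 mm/h

Only the 3 blocks with intensity above φ contribute runoff: 11.6, 7.3, 12.9 mm/h.
Σ(I−φ)·Δt = d  ⇒  (11.6+7.3+12.9 − 3φ)·2 = 43.1
φ = (31.80 − 43.1/2) / 3 = 3.42 mm/h.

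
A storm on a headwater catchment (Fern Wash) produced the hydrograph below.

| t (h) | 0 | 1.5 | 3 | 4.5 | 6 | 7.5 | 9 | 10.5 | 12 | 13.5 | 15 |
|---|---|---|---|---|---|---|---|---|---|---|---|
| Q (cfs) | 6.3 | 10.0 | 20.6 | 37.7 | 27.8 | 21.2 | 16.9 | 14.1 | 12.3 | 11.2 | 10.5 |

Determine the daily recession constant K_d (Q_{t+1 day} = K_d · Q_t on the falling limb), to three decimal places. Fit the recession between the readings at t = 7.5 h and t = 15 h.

Between t = 7.5 h and t = 15 h the flow falls from 21.2 to 10.5 cfs over 5×1.5 h = 7.5 h.
Per-interval ratio K = (10.5/21.2)^(1/5) = 0.8689; K_d = K^(24/1.5) = 0.106.

K_d ≈ 0.106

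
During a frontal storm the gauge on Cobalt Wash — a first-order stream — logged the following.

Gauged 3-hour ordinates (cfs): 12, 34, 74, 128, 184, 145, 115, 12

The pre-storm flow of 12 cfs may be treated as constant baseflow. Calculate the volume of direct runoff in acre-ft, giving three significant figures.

Direct-runoff ordinates (Q − Q_b): 0.0, 22.0, 62.0, 116.0, 172.0, 133.0, 103.0, 0.0 cfs.
ΣQ_DR = 608.0 cfs.
With Δt = 3 h = 10800 s, V = ΣQ_DR · Δt = 608.0 × 10800 = 6.57 × 10^6 ft³ = 151 acre-ft.

V ≈ 151 acre-ft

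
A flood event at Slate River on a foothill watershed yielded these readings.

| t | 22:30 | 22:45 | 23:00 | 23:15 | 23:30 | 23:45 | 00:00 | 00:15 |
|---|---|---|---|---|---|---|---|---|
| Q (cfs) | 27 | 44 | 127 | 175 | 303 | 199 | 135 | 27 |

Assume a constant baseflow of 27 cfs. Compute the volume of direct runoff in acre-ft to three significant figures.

V ≈ 17.0 acre-ft

Direct-runoff ordinates (Q − Q_b): 0.0, 17.0, 100.0, 148.0, 276.0, 172.0, 108.0, 0.0 cfs.
ΣQ_DR = 821.0 cfs.
With Δt = 0.25 h = 900 s, V = ΣQ_DR · Δt = 821.0 × 900 = 7.39 × 10^5 ft³ = 17.0 acre-ft.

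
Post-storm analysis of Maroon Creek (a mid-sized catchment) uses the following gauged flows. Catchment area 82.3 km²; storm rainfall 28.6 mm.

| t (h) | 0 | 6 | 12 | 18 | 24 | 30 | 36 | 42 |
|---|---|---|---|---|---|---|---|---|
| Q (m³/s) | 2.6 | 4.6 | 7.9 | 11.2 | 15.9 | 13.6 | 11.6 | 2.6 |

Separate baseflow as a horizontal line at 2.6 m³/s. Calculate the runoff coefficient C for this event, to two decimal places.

ΣQ_DR = 49.20 m³/s; V = ΣQ_DR·Δt = 1.063 × 10^6 m³.
Runoff depth d = V / A = 12.91 mm.
C = d / P = 12.91 / 28.6 = 0.45.

C ≈ 0.45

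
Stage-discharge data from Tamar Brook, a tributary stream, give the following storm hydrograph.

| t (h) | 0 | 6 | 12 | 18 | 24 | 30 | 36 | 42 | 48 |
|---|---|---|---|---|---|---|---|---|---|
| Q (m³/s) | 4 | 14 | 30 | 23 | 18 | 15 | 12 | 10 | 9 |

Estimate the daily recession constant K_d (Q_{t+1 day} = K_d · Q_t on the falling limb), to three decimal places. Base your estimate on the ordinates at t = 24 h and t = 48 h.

Between t = 24 h and t = 48 h the flow falls from 18 to 9 m³/s over 4×6 h = 24 h.
Per-interval ratio K = (9/18)^(1/4) = 0.8409; K_d = K^(24/6) = 0.500.

K_d ≈ 0.500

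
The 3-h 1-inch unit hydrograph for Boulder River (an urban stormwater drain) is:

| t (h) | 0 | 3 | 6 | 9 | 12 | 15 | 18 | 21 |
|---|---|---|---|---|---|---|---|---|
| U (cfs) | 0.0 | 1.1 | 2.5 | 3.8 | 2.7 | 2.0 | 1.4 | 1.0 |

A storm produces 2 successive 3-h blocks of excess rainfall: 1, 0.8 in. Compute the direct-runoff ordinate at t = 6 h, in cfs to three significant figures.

By discrete convolution, Q_j = Σ (P_i / 1 in) · U_{j−i}.
At t = 6 h (j=2): Q = (1/1)·2.5 + (0.8/1)·1.1 = 3.38 cfs.

Q ≈ 3.38 cfs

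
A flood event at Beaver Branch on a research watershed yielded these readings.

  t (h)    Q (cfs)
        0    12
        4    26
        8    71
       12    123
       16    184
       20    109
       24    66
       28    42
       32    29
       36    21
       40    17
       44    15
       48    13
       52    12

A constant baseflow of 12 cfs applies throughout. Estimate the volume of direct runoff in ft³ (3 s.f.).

Direct-runoff ordinates (Q − Q_b): 0.0, 14.0, 59.0, 111.0, 172.0, 97.0, 54.0, 30.0, 17.0, 9.0, 5.0, 3.0, 1.0, 0.0 cfs.
ΣQ_DR = 572.0 cfs.
With Δt = 4 h = 14400 s, V = ΣQ_DR · Δt = 572.0 × 14400 = 8.24 × 10^6 ft³.

V ≈ 8.24 × 10^6 ft³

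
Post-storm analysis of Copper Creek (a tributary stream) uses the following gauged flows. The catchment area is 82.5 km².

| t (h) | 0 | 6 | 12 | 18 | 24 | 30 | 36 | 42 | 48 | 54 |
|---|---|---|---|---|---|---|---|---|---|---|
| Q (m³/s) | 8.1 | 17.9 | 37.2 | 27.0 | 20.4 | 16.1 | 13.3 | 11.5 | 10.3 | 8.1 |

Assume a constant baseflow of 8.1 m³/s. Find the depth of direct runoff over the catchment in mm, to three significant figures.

Direct runoff: 0.0, 9.8, 29.1, 18.9, 12.3, 8.0, 5.2, 3.4, 2.2, 0.0 m³/s; ΣQ_DR = 88.90 m³/s.
V = ΣQ_DR · Δt = 88.90 × 21600 s = 1.920 × 10^6 m³.
Over A = 82.5 km², depth = V / A = 23.3 mm.

d ≈ 23.3 mm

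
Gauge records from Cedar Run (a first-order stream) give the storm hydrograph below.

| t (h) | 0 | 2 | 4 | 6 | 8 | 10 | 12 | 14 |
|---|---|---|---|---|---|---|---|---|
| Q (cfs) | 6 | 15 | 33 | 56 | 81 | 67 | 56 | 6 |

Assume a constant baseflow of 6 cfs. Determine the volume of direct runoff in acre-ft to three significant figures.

V ≈ 45.0 acre-ft

Direct-runoff ordinates (Q − Q_b): 0.0, 9.0, 27.0, 50.0, 75.0, 61.0, 50.0, 0.0 cfs.
ΣQ_DR = 272.0 cfs.
With Δt = 2 h = 7200 s, V = ΣQ_DR · Δt = 272.0 × 7200 = 1.96 × 10^6 ft³ = 45.0 acre-ft.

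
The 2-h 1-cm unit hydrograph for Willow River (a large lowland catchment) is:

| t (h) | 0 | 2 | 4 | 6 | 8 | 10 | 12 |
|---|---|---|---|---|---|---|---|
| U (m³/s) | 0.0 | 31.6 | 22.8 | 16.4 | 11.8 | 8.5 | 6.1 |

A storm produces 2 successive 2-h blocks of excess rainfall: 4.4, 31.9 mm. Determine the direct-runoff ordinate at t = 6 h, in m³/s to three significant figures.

Q ≈ 79.9 m³/s

By discrete convolution, Q_j = Σ (P_i / 10 mm) · U_{j−i}.
At t = 6 h (j=3): Q = (4.4/10)·16.4 + (31.9/10)·22.8 = 79.9 m³/s.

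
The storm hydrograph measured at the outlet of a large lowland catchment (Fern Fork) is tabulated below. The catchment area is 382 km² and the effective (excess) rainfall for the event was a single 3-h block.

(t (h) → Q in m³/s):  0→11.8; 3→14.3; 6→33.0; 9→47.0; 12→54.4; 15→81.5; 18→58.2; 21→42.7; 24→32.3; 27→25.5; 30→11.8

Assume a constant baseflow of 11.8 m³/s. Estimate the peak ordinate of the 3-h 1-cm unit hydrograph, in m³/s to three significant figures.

Direct runoff: 0.0, 2.5, 21.2, 35.2, 42.6, 69.7, 46.4, 30.9, 20.5, 13.7, 0.0 m³/s; ΣQ_DR = 282.7 m³/s, peak = 69.7 m³/s.
Runoff depth d = ΣQ_DR·Δt / A = 282.7 × 10800 / (382 km²) = 7.993 mm.
The 1-cm UH is the DRH scaled by (10 mm)/d, so U_p = 69.7 × 10/7.993 = 87.2 m³/s.

U_p ≈ 87.2 m³/s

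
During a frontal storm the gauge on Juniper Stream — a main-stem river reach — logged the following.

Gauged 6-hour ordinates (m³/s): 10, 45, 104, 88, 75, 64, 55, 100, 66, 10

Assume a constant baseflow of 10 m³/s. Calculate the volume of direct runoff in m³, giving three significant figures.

Direct-runoff ordinates (Q − Q_b): 0.0, 35.0, 94.0, 78.0, 65.0, 54.0, 45.0, 90.0, 56.0, 0.0 m³/s.
ΣQ_DR = 517.0 m³/s.
With Δt = 6 h = 21600 s, V = ΣQ_DR · Δt = 517.0 × 21600 = 1.12 × 10^7 m³.

V ≈ 1.12 × 10^7 m³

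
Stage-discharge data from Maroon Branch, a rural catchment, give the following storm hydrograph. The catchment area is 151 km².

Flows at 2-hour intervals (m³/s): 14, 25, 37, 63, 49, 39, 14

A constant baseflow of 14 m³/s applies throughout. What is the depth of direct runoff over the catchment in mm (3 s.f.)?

Direct runoff: 0.0, 11.0, 23.0, 49.0, 35.0, 25.0, 0.0 m³/s; ΣQ_DR = 143.0 m³/s.
V = ΣQ_DR · Δt = 143.0 × 7200 s = 1.030 × 10^6 m³.
Over A = 151 km², depth = V / A = 6.82 mm.

d ≈ 6.82 mm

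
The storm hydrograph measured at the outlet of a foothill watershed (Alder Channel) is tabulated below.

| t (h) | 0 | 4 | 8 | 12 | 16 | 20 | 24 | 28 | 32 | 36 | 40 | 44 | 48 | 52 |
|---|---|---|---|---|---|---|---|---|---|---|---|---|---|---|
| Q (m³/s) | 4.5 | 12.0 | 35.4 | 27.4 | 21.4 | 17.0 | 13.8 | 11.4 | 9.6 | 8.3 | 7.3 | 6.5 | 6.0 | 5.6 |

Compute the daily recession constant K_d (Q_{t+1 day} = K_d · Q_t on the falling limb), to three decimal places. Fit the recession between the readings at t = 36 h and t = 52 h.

Between t = 36 h and t = 52 h the flow falls from 8.3 to 5.6 m³/s over 4×4 h = 16 h.
Per-interval ratio K = (5.6/8.3)^(1/4) = 0.9063; K_d = K^(24/4) = 0.554.

K_d ≈ 0.554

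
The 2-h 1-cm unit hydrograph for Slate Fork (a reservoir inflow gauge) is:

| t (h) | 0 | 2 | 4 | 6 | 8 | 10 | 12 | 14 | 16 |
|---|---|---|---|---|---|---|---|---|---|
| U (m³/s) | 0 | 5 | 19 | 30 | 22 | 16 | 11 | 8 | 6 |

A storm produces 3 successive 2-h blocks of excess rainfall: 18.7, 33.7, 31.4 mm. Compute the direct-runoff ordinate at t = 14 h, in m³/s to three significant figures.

Q ≈ 102 m³/s

By discrete convolution, Q_j = Σ (P_i / 10 mm) · U_{j−i}.
At t = 14 h (j=7): Q = (18.7/10)·8 + (33.7/10)·11 + (31.4/10)·16 = 102 m³/s.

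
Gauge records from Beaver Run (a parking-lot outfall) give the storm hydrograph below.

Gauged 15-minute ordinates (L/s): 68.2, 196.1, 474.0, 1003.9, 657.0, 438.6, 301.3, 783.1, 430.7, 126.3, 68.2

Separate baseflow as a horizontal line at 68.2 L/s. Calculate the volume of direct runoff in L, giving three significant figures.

V ≈ 3.42 × 10^6 L

Direct-runoff ordinates (Q − Q_b): 0.0, 127.9, 405.8, 935.7, 588.8, 370.4, 233.1, 714.9, 362.5, 58.1, 0.0 L/s.
ΣQ_DR = 3797 L/s.
With Δt = 0.25 h = 900 s, V = ΣQ_DR · Δt = 3797 × 900 = 3.42 × 10^6 L.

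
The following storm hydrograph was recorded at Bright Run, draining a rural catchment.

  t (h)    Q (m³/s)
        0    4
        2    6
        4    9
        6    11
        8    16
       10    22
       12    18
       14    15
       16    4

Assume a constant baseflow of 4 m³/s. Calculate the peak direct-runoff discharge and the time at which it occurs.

Q_p = 18.0 m³/s at t = 10 h

Subtracting baseflow gives direct-runoff ordinates: 0.0, 2.0, 5.0, 7.0, 12.0, 18.0, 14.0, 11.0, 0.0 m³/s.
The maximum is 18.0 m³/s, occurring at the reading for t = 10 h.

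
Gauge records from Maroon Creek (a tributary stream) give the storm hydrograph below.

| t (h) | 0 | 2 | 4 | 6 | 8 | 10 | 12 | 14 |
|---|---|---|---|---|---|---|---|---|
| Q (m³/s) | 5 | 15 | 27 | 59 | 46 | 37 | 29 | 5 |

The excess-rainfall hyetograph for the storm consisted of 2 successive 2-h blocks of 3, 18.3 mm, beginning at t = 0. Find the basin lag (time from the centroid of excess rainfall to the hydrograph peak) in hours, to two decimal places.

Centroid of excess rainfall: t_c = Σ P_i·t̄_i / ΣP_i = 2.7183 h (block centres at 1, 3 h).
Hydrograph peak occurs at t = 6 h, so basin lag t_L = 6 − 2.7183 = 3.28 h.

t_L ≈ 3.28 h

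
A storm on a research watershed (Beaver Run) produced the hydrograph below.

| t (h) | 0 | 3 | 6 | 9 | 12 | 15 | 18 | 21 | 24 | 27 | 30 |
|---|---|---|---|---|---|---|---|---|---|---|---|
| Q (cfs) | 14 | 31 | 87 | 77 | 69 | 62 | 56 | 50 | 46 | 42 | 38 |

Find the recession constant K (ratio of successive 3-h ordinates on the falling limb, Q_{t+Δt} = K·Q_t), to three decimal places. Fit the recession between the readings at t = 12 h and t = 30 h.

K ≈ 0.905

Using the recession-limb readings at t = 12 h and t = 30 h: Q falls from 69 to 38 cfs over 6 intervals.
K = (Q₂/Q₁)^(1/6) = (38/69)^(1/6) = 0.905.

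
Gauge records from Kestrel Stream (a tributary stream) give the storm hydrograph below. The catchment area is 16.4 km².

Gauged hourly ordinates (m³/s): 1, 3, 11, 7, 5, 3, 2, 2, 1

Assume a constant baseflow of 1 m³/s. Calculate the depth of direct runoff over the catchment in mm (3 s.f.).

Direct runoff: 0.0, 2.0, 10.0, 6.0, 4.0, 2.0, 1.0, 1.0, 0.0 m³/s; ΣQ_DR = 26.00 m³/s.
V = ΣQ_DR · Δt = 26.00 × 3600 s = 93600 m³.
Over A = 16.4 km², depth = V / A = 5.71 mm.

d ≈ 5.71 mm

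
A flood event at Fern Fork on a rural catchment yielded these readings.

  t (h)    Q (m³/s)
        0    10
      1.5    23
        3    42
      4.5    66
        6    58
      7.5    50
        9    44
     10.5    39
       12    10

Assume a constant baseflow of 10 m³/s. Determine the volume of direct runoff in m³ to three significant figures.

Direct-runoff ordinates (Q − Q_b): 0.0, 13.0, 32.0, 56.0, 48.0, 40.0, 34.0, 29.0, 0.0 m³/s.
ΣQ_DR = 252.0 m³/s.
With Δt = 1.5 h = 5400 s, V = ΣQ_DR · Δt = 252.0 × 5400 = 1.36 × 10^6 m³.

V ≈ 1.36 × 10^6 m³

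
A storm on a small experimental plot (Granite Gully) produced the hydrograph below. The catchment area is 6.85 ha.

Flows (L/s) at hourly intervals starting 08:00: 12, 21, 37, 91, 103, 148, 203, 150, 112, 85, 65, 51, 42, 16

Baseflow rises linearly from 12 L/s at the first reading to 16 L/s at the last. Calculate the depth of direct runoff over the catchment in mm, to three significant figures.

Direct runoff: 0.00, 8.69, 24.38, 78.08, 89.77, 134.46, 189.15, 135.85, 97.54, 70.23, 49.92, 35.62, 26.31, 0.00 L/s; ΣQ_DR = 940.0 L/s.
V = ΣQ_DR · Δt = 940.0 × 3600 s = 3.384 × 10^6 L.
Over A = 6.85 ha, depth = V / A = 49.4 mm.

d ≈ 49.4 mm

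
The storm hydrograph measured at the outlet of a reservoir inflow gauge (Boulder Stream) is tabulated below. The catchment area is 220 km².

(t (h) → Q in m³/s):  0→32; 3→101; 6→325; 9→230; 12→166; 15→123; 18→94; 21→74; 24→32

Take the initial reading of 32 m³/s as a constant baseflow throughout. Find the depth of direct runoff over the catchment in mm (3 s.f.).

d ≈ 43.6 mm

Direct runoff: 0.0, 69.0, 293.0, 198.0, 134.0, 91.0, 62.0, 42.0, 0.0 m³/s; ΣQ_DR = 889.0 m³/s.
V = ΣQ_DR · Δt = 889.0 × 10800 s = 9.601 × 10^6 m³.
Over A = 220 km², depth = V / A = 43.6 mm.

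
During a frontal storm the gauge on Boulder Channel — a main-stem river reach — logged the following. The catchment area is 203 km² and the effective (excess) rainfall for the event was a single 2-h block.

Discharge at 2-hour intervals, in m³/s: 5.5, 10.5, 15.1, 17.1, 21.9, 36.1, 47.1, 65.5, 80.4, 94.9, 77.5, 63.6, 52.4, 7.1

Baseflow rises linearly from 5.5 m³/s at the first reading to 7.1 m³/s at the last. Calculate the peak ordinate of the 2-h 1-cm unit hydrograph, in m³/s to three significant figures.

Direct runoff: 0.00, 4.88, 9.35, 11.23, 15.91, 29.98, 40.86, 59.14, 73.92, 88.29, 70.77, 56.75, 45.42, 0.00 m³/s; ΣQ_DR = 506.5 m³/s, peak = 88.29 m³/s.
Runoff depth d = ΣQ_DR·Δt / A = 506.5 × 7200 / (203 km²) = 17.96 mm.
The 1-cm UH is the DRH scaled by (10 mm)/d, so U_p = 88.29 × 10/17.96 = 49.1 m³/s.

U_p ≈ 49.1 m³/s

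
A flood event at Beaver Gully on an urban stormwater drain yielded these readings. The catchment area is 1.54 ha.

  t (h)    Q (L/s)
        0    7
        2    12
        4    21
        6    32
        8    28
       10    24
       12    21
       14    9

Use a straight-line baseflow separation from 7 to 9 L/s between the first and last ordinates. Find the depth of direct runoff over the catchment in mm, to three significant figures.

d ≈ 42.1 mm

Direct runoff: 0.00, 4.71, 13.43, 24.14, 19.86, 15.57, 12.29, 0.00 L/s; ΣQ_DR = 90.00 L/s.
V = ΣQ_DR · Δt = 90.00 × 7200 s = 6.480 × 10^5 L.
Over A = 1.54 ha, depth = V / A = 42.1 mm.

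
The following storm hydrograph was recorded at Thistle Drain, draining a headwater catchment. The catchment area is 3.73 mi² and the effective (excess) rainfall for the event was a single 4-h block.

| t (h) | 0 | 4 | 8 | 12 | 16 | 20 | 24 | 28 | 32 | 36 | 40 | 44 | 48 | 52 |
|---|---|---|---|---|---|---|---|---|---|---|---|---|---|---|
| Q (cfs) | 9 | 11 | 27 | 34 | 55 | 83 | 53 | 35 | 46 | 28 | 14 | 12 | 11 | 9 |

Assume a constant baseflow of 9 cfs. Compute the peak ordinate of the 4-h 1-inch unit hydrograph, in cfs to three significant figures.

U_p ≈ 148 cfs

Direct runoff: 0.0, 2.0, 18.0, 25.0, 46.0, 74.0, 44.0, 26.0, 37.0, 19.0, 5.0, 3.0, 2.0, 0.0 cfs; ΣQ_DR = 301.0 cfs, peak = 74.0 cfs.
Runoff depth d = ΣQ_DR·Δt / A = 301.0 × 14400 / (3.73 mi²) = 0.5002 in.
The 1-inch UH is the DRH scaled by (1 in)/d, so U_p = 74.0 × 1/0.5002 = 148 cfs.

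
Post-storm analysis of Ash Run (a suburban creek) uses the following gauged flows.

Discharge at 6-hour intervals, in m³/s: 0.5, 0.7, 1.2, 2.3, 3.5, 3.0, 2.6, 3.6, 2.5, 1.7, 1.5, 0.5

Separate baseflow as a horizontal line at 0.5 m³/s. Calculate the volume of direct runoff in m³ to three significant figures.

V ≈ 3.80 × 10^5 m³

Direct-runoff ordinates (Q − Q_b): 0.0, 0.2, 0.7, 1.8, 3.0, 2.5, 2.1, 3.1, 2.0, 1.2, 1.0, 0.0 m³/s.
ΣQ_DR = 17.60 m³/s.
With Δt = 6 h = 21600 s, V = ΣQ_DR · Δt = 17.60 × 21600 = 3.80 × 10^5 m³.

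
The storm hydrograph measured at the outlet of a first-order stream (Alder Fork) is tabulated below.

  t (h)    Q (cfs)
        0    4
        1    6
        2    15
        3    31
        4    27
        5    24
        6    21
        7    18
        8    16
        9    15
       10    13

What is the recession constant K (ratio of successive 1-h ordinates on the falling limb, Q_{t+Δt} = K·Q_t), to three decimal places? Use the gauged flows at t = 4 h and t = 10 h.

Using the recession-limb readings at t = 4 h and t = 10 h: Q falls from 27 to 13 cfs over 6 intervals.
K = (Q₂/Q₁)^(1/6) = (13/27)^(1/6) = 0.885.

K ≈ 0.885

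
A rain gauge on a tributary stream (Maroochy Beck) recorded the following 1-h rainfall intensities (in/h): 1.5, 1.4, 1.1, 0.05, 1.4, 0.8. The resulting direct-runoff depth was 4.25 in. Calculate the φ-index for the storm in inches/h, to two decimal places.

Only the 5 blocks with intensity above φ contribute runoff: 1.5, 1.4, 1.1, 1.4, 0.8 in/h.
Σ(I−φ)·Δt = d  ⇒  (1.5+1.4+1.1+1.4+0.8 − 5φ)·1 = 4.25
φ = (6.200 − 4.25/1) / 5 = 0.39 in/h.

φ ≈ 0.39 in/h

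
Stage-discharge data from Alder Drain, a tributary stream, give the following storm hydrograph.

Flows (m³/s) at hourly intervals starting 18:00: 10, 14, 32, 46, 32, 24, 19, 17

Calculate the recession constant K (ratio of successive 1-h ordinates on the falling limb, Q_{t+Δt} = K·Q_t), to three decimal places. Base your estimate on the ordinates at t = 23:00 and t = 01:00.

Using the recession-limb readings at t = 23:00 and t = 01:00: Q falls from 24 to 17 m³/s over 2 intervals.
K = (Q₂/Q₁)^(1/2) = (17/24)^(1/2) = 0.842.

K ≈ 0.842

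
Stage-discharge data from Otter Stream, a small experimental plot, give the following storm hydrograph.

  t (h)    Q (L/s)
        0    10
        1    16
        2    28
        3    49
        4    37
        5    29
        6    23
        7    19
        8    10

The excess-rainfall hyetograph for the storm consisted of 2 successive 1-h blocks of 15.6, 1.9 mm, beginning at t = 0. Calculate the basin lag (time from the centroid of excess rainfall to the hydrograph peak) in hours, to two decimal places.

Centroid of excess rainfall: t_c = Σ P_i·t̄_i / ΣP_i = 0.6086 h (block centres at 0.5, 1.5 h).
Hydrograph peak occurs at t = 3 h, so basin lag t_L = 3 − 0.6086 = 2.39 h.

t_L ≈ 2.39 h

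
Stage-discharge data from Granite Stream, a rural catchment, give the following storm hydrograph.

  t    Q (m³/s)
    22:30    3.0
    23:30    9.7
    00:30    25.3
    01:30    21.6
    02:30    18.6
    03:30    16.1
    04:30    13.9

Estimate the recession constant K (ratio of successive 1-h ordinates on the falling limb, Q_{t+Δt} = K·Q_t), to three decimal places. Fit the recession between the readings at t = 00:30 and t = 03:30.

Using the recession-limb readings at t = 00:30 and t = 03:30: Q falls from 25.3 to 16.1 m³/s over 3 intervals.
K = (Q₂/Q₁)^(1/3) = (16.1/25.3)^(1/3) = 0.860.

K ≈ 0.860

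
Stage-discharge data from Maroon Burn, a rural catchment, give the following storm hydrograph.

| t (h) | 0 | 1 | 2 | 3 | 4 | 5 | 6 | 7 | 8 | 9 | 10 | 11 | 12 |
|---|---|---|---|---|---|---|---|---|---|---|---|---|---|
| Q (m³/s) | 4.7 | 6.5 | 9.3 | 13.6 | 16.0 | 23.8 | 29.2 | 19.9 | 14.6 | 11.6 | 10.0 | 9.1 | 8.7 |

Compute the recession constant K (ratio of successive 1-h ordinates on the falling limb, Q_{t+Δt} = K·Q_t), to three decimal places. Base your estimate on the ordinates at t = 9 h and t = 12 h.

K ≈ 0.909

Using the recession-limb readings at t = 9 h and t = 12 h: Q falls from 11.6 to 8.7 m³/s over 3 intervals.
K = (Q₂/Q₁)^(1/3) = (8.7/11.6)^(1/3) = 0.909.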